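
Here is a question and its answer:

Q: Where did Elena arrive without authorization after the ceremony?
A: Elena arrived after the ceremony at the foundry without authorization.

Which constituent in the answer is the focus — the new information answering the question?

at the foundry

The wh-word "where" asks about the location.
In the answer, "Elena", "after the ceremony" and "without authorization" are given — repeated from the question.
The constituent filling the location gap is "at the foundry"; that is the focus and would carry nuclear stress.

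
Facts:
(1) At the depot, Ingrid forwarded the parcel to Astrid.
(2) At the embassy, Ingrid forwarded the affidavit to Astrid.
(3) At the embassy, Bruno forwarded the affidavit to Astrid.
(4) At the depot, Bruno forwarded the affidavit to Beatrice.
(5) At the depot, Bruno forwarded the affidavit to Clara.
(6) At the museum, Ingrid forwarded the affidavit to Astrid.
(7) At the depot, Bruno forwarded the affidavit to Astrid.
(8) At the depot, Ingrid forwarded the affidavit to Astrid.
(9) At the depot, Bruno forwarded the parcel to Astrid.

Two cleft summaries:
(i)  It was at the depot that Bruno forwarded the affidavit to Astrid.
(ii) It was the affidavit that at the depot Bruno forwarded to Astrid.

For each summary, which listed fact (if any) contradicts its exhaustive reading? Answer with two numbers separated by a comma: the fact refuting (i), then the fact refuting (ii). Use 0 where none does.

3, 9

(i): focus "at the depot". Looking for Bruno as agent and the affidavit as thing and Astrid as recipient with some other setting — fact (3) has at the embassy there. Refuted.
(ii): focus "the affidavit". Looking for Bruno as agent and Astrid as recipient and at the depot as setting with some other thing — fact (9) has the parcel there. Refuted.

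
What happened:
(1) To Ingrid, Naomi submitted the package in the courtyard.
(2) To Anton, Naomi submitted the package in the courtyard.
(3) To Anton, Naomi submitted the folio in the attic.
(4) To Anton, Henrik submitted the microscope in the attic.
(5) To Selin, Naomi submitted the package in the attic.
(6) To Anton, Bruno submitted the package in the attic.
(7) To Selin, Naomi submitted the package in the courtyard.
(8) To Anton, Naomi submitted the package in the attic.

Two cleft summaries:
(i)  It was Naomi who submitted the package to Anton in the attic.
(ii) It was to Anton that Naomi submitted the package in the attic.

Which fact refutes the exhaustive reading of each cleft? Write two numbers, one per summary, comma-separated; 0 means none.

6, 5

Summary (i) focuses "Naomi" (the agent); background thing = the package, recipient = Anton, setting = in the attic. Fact (6) matches that background with agent = Bruno — refutes (i).
Summary (ii) focuses "Anton" (the recipient); background agent = Naomi, thing = the package, setting = in the attic. Fact (5) matches that background with recipient = Selin — refutes (ii).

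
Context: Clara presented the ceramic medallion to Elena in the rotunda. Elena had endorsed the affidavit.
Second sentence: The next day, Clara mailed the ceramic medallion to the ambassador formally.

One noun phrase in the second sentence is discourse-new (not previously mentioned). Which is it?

"Clara" and "the ceramic medallion" in the second sentence are given — already mentioned in the context.
"the ambassador" has no antecedent in the context; it is discourse-new.

the ambassador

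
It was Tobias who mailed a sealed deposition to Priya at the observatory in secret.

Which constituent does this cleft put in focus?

Tobias

In an it-cleft "It was X that/who ...", the clefted constituent X is the focus; the that/who-clause expresses the presupposed open proposition.
Here the focus is "Tobias". The backgrounded (presupposed) material includes "a sealed deposition", "to Priya", "at the observatory" and "in secret".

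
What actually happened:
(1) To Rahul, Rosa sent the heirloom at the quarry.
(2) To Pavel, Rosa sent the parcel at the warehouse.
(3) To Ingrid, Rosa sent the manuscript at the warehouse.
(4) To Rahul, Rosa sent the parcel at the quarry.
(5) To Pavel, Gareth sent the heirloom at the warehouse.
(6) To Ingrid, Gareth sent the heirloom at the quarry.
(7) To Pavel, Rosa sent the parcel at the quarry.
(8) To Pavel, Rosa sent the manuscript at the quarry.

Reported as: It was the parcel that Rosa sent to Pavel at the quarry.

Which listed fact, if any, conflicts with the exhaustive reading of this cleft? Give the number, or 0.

8

The cleft puts "the parcel" in focus and presupposes the open proposition with agent = Rosa, recipient = Pavel, setting = at the quarry.
The exhaustive reading says no other thing fits that background.
Fact (8) shares the background but with thing = the manuscript; exhaustivity is violated.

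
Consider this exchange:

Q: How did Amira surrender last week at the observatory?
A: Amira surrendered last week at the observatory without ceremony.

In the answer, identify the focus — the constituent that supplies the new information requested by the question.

without ceremony

The wh-word "how" asks about the manner.
In the answer, "Amira", "last week" and "at the observatory" are given — repeated from the question.
The constituent filling the manner gap is "without ceremony"; that is the focus and would carry nuclear stress.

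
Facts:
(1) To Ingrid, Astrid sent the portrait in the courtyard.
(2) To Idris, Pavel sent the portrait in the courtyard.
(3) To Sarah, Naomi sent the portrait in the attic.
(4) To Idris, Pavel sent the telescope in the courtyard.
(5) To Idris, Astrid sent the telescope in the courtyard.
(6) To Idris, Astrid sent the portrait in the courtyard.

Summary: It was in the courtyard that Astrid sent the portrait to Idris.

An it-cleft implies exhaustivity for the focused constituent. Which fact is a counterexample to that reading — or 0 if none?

Focus of the cleft: "in the courtyard" (the setting). Presupposed background: same agent, thing, recipient (Astrid / the portrait / Idris).
The exhaustive reading says no other setting fits that background.
No listed fact matches the background with a different setting. Exhaustivity holds.

0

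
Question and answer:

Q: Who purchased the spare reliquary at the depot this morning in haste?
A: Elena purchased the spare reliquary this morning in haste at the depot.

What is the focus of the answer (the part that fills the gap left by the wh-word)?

The wh-word "who" asks about the subject (agent).
In the answer, "the spare reliquary", "in haste", "this morning" and "at the depot" are given — repeated from the question.
The constituent filling the subject (agent) gap is "Elena"; that is the focus and would carry nuclear stress.

Elena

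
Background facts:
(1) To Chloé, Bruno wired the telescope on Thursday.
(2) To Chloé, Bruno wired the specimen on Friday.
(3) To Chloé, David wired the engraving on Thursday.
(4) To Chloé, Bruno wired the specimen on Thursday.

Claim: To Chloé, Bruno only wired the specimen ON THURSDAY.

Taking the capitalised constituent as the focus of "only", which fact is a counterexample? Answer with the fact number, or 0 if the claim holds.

2

The capitals mark "on Thursday" as focus. So "only" rules out other settings, with the rest (Bruno as agent and the specimen as thing and Chloé as recipient) as background.
Fact (2) matches on Bruno as agent and the specimen as thing and Chloé as recipient, but has setting = on Friday instead. That refutes the claim.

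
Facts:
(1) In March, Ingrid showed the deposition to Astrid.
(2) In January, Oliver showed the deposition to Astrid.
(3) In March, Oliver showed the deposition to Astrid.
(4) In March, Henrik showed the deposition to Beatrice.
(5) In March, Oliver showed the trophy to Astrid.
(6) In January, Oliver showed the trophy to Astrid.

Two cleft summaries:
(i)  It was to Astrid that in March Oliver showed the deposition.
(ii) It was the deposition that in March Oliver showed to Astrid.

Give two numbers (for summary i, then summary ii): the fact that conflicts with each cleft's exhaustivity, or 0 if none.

Summary (i) focuses "Astrid" (the recipient); background Oliver as agent and the deposition as thing and in March as setting. No fact matches that background with a different recipient, so 0.
Summary (ii) focuses "the deposition" (the thing); background Oliver as agent and Astrid as recipient and in March as setting. Fact (5) matches that background with thing = the trophy — refutes (ii).

0, 5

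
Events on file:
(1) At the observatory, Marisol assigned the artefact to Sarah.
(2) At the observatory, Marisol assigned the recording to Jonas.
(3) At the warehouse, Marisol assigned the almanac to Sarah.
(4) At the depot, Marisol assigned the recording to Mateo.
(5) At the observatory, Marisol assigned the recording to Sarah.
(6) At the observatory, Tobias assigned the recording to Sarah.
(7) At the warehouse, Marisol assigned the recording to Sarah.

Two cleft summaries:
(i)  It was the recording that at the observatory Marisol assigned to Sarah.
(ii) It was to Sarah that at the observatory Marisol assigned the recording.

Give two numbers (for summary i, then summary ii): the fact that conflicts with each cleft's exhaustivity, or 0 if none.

(i): focus "the recording". Looking for agent = Marisol, recipient = Sarah, setting = at the observatory with some other thing — fact (1) has the artefact there. Refuted.
(ii): focus "Sarah". Looking for agent = Marisol, thing = the recording, setting = at the observatory with some other recipient — fact (2) has Jonas there. Refuted.

1, 2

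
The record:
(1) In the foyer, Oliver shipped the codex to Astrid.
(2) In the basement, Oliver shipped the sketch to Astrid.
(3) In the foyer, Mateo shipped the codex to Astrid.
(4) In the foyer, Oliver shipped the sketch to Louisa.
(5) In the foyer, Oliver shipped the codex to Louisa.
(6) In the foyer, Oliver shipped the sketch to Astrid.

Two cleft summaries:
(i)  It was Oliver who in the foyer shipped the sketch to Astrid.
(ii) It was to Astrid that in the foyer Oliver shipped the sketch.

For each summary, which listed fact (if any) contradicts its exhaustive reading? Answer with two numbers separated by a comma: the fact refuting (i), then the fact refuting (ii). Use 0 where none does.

0, 4

(i): focus "Oliver". No fact shares the sketch as thing and Astrid as recipient and in the foyer as setting with a different agent. 0.
(ii): focus "Astrid". Looking for Oliver as agent and the sketch as thing and in the foyer as setting with some other recipient — fact (4) has Louisa there. Refuted.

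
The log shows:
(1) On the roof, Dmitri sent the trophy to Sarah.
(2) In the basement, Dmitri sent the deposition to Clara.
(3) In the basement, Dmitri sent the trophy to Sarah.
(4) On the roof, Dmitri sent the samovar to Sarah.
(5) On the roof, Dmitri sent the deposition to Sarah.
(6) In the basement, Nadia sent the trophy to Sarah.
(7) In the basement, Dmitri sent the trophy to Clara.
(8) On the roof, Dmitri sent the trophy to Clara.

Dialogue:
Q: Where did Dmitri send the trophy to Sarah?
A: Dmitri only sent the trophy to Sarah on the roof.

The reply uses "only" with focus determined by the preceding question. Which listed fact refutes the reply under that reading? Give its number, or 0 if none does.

Answering "Where did ...?" puts focus on the setting — here, "on the roof".
So "only" ranges over settings; the rest (Dmitri as agent and the trophy as thing and Sarah as recipient) is presupposed.
Fact (3) keeps Dmitri as agent and the trophy as thing and Sarah as recipient but has setting = in the basement; that refutes the reply.
(Fact (4) would refute a reading with focus on the thing — but that is not what the question asks.)

3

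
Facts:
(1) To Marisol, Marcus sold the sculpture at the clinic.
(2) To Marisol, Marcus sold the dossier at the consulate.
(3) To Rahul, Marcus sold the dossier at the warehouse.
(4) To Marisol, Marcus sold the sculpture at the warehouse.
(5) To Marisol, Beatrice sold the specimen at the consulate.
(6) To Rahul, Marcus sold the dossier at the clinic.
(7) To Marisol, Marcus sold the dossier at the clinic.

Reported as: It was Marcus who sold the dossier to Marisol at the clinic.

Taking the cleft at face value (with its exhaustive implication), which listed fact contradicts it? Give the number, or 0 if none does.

Focus of the cleft: "Marcus" (the agent). Presupposed background: the dossier as thing and Marisol as recipient and at the clinic as setting.
Exhaustivity: Marcus is the only agent satisfying that background.
No listed fact matches the background with a different agent. Exhaustivity holds.

0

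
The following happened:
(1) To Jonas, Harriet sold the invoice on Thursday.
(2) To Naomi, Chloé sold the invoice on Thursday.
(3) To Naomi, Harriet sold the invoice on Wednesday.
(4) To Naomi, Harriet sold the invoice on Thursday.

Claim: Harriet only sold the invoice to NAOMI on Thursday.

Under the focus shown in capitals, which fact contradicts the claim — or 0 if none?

The capitals mark "Naomi" as focus. So "only" rules out other recipients, with the rest (Harriet as agent and the invoice as thing and on Thursday as setting) as background.
Fact (1) shares the background but differs in recipient (Jonas) — a counterexample.

1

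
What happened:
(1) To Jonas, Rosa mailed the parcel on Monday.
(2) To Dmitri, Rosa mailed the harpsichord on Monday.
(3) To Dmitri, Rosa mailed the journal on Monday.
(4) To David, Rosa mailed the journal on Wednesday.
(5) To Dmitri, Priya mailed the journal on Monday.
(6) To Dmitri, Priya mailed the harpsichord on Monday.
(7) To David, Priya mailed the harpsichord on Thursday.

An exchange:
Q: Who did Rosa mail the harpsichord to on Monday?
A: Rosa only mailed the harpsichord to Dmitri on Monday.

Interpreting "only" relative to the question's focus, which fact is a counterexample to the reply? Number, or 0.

0

Answering "Who did ... to ...?" puts focus on the recipient — here, "Dmitri".
"Only" then excludes alternative recipients while the background — agent = Rosa, thing = the harpsichord, setting = on Monday — is held fixed.
No listed fact shares that background with another recipient. Nothing contradicts the reply.
(Fact (3) would refute a reading with focus on the thing — but that is not what the question asks.)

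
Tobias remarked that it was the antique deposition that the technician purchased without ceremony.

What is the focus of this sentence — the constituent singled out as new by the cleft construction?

In an it-cleft "It was X that/who ...", the clefted constituent X is the focus; the that/who-clause expresses the presupposed open proposition.
Here the focus is "the antique deposition". The backgrounded (presupposed) material includes "the technician" and "without ceremony".

the antique deposition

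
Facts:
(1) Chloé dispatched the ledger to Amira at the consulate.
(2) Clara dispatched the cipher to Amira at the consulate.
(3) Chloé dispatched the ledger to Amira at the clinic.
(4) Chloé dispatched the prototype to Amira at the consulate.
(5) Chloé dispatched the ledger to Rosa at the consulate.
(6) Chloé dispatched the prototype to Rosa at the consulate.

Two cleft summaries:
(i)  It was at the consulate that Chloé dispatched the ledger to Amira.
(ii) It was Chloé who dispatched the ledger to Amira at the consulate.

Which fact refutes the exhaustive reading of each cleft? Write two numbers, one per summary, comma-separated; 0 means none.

3, 0

(i): focus "at the consulate". Looking for agent = Chloé, thing = the ledger, recipient = Amira with some other setting — fact (3) has at the clinic there. Refuted.
(ii): focus "Chloé". No fact shares thing = the ledger, recipient = Amira, setting = at the consulate with a different agent. 0.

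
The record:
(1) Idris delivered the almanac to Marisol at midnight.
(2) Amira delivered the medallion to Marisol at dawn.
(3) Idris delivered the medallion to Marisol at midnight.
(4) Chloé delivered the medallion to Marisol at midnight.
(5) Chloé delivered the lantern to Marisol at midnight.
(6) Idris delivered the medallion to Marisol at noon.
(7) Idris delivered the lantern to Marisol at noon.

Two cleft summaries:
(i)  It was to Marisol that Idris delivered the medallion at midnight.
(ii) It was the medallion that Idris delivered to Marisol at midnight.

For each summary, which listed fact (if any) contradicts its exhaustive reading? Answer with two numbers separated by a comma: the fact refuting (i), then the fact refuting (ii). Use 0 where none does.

0, 1

(i): focus "Marisol". No fact shares same agent, thing, setting (Idris / the medallion / at midnight) with a different recipient. 0.
(ii): focus "the medallion". Looking for same agent, recipient, setting (Idris / Marisol / at midnight) with some other thing — fact (1) has the almanac there. Refuted.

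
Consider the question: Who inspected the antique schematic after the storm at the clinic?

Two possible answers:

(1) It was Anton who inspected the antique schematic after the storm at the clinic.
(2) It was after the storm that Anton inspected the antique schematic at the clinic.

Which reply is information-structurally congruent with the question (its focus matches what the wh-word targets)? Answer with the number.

The question word "who" targets the subject (agent).
Option (1) clefts "Anton" — that matches what the question asks about.
Option (2) clefts "after the storm" — the time, not what was asked.
So the congruent reply is (1).

1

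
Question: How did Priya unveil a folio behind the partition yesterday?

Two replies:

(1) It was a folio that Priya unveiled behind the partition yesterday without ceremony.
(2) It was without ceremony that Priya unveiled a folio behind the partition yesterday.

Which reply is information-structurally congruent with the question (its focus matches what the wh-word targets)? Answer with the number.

2

The question word "how" targets the manner.
Option (1) clefts "a folio" — the direct object, not what was asked.
Option (2) clefts "without ceremony" — that matches what the question asks about.
So the congruent reply is (2).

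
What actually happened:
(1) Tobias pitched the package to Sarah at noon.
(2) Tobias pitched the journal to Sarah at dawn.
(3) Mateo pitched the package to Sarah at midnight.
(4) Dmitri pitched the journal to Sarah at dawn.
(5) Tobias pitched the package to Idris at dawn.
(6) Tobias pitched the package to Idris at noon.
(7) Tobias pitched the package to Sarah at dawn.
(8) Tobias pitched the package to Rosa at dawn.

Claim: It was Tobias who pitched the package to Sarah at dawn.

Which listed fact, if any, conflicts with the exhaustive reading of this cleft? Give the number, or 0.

Focus of the cleft: "Tobias" (the agent). Presupposed background: thing = the package, recipient = Sarah, setting = at dawn.
Exhaustivity: Tobias is the only agent satisfying that background.
Every other fact differs from the presupposition on some backgrounded slot, so none challenges the exhaustivity.

0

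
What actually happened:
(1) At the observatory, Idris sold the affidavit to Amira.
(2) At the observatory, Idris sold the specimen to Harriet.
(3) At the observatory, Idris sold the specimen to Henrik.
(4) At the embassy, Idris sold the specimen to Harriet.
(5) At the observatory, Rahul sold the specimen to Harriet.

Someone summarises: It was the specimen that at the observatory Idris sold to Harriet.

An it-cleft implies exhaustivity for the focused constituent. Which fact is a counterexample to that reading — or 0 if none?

Focus of the cleft: "the specimen" (the thing). Presupposed background: same agent, recipient, setting (Idris / Harriet / at the observatory).
Exhaustivity: the specimen is the only thing satisfying that background.
No listed fact matches the background with a different thing. Exhaustivity holds.

0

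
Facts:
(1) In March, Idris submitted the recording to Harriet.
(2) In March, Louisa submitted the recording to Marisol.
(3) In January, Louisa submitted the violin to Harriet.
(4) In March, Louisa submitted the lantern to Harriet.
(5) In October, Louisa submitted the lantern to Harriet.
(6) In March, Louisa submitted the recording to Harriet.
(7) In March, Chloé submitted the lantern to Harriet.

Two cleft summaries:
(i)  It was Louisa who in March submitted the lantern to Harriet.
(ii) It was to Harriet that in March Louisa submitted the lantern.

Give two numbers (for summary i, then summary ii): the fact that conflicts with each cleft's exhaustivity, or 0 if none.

7, 0

Summary (i) focuses "Louisa" (the agent); background same thing, recipient, setting (the lantern / Harriet / in March). Fact (7) matches that background with agent = Chloé — refutes (i).
Summary (ii) focuses "Harriet" (the recipient); background same agent, thing, setting (Louisa / the lantern / in March). No fact matches that background with a different recipient, so 0.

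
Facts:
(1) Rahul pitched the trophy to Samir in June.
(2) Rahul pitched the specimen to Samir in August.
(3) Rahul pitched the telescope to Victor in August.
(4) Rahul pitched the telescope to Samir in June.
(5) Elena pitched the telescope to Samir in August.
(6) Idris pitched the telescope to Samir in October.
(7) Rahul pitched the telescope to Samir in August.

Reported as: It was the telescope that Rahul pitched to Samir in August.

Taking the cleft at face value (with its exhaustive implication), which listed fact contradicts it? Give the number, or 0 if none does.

The cleft puts "the telescope" in focus and presupposes the open proposition with Rahul as agent and Samir as recipient and in August as setting.
The exhaustive reading says no other thing fits that background.
Fact (2) shares the background but with thing = the specimen; exhaustivity is violated.

2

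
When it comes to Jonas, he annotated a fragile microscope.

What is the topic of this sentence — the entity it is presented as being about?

Jonas

The construction explicitly marks "Jonas" as what the sentence is about — the topic.
The remainder of the clause is the comment (what is said about the topic).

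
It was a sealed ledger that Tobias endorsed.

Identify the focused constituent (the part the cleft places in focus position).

In an it-cleft "It was X that/who ...", the clefted constituent X is the focus; the that/who-clause expresses the presupposed open proposition.
Here the focus is "a sealed ledger". The backgrounded (presupposed) material includes "Tobias".

a sealed ledger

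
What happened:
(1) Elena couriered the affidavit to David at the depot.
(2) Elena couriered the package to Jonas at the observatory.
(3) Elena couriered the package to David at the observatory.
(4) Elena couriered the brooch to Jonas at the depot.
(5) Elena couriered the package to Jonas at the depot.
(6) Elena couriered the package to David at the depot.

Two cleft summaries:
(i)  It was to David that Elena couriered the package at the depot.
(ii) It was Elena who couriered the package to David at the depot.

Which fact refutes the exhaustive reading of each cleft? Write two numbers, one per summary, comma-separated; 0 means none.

5, 0

(i): focus "David". Looking for agent = Elena, thing = the package, setting = at the depot with some other recipient — fact (5) has Jonas there. Refuted.
(ii): focus "Elena". No fact shares thing = the package, recipient = David, setting = at the depot with a different agent. 0.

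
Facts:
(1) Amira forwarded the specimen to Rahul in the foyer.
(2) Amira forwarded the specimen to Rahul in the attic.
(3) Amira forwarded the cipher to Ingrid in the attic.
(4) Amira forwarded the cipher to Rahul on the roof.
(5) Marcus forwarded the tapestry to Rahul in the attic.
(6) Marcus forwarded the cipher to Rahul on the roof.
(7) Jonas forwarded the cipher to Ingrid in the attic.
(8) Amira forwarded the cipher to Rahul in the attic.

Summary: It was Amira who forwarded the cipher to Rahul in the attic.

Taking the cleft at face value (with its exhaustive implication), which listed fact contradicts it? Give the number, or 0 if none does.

The cleft puts "Amira" in focus and presupposes the open proposition with the cipher as thing and Rahul as recipient and in the attic as setting.
Exhaustivity: Amira is the only agent satisfying that background.
Every other fact differs from the presupposition on some backgrounded slot, so none challenges the exhaustivity.

0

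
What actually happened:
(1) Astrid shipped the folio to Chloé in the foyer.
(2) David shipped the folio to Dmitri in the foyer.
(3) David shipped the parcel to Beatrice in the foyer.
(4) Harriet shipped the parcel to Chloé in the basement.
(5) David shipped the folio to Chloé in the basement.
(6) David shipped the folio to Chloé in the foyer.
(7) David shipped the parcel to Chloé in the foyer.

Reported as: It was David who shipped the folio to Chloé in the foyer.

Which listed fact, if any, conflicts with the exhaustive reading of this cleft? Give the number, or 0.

The cleft puts "David" in focus and presupposes the open proposition with thing = the folio, recipient = Chloé, setting = in the foyer.
Exhaustivity: David is the only agent satisfying that background.
Fact (1) shares the background but with agent = Astrid; exhaustivity is violated.

1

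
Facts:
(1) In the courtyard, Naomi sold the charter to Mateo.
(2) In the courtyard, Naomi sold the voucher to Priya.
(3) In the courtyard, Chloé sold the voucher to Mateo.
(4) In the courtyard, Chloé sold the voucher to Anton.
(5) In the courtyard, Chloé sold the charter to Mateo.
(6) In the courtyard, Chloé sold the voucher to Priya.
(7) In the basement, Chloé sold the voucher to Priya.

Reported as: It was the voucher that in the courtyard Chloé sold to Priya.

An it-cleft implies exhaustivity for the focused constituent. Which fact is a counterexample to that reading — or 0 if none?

The cleft puts "the voucher" in focus and presupposes the open proposition with agent = Chloé, recipient = Priya, setting = in the courtyard.
Exhaustivity: the voucher is the only thing satisfying that background.
Every other fact differs from the presupposition on some backgrounded slot, so none challenges the exhaustivity.

0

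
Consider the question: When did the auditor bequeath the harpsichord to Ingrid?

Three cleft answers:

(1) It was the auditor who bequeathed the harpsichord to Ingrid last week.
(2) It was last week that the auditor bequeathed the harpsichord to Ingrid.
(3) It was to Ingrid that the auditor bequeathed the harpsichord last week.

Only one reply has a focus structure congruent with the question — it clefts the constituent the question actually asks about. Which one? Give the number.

The question word "when" targets the time.
Option (1) clefts "the auditor" — the subject (agent), not what was asked.
Option (2) clefts "last week" — that matches what the question asks about.
Option (3) clefts "to Ingrid" — the recipient, not what was asked.
So the congruent reply is (2).

2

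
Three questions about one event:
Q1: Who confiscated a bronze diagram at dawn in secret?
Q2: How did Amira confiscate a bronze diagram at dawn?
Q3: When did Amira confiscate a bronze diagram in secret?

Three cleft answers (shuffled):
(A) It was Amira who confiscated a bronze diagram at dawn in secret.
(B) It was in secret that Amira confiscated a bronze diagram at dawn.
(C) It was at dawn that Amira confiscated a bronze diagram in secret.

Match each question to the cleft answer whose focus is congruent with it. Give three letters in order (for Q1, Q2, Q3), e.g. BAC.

Q1 asks about the subject (agent); cleft (A) focuses "Amira", which is the subject (agent) — so Q1 → A.
Q2 asks about the manner; cleft (B) focuses "in secret", which is the manner — so Q2 → B.
Q3 asks about the time; cleft (C) focuses "at dawn", which is the time — so Q3 → C.
Mapping: Q1→A, Q2→B, Q3→C.

ABC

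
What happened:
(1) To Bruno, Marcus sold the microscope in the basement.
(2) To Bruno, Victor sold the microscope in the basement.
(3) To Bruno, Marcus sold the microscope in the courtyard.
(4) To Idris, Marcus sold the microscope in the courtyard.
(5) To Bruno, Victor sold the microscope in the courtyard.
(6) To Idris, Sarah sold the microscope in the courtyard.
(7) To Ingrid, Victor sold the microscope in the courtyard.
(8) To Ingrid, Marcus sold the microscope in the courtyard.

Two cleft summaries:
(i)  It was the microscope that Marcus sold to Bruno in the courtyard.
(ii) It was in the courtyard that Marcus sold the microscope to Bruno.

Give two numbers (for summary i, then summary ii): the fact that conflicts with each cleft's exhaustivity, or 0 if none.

0, 1

(i): focus "the microscope". No fact shares Marcus as agent and Bruno as recipient and in the courtyard as setting with a different thing. 0.
(ii): focus "in the courtyard". Looking for Marcus as agent and the microscope as thing and Bruno as recipient with some other setting — fact (1) has in the basement there. Refuted.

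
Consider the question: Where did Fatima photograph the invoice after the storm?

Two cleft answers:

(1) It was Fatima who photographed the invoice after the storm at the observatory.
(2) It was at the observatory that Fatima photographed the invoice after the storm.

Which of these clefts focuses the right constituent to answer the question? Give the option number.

The question word "where" targets the location.
Option (1) clefts "Fatima" — the subject (agent), not what was asked.
Option (2) clefts "at the observatory" — that matches what the question asks about.
So the congruent reply is (2).

2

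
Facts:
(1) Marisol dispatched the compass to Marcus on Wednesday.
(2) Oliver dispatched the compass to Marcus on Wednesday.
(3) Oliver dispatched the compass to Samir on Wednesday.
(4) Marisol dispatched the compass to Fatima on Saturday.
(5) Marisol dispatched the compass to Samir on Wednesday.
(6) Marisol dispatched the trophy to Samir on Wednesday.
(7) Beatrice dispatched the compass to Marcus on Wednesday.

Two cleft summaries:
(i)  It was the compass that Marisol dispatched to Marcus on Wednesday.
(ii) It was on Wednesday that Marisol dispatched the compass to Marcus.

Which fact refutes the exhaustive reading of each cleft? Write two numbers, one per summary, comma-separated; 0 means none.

(i): focus "the compass". No fact shares agent = Marisol, recipient = Marcus, setting = on Wednesday with a different thing. 0.
(ii): focus "on Wednesday". No fact shares agent = Marisol, thing = the compass, recipient = Marcus with a different setting. 0.

0, 0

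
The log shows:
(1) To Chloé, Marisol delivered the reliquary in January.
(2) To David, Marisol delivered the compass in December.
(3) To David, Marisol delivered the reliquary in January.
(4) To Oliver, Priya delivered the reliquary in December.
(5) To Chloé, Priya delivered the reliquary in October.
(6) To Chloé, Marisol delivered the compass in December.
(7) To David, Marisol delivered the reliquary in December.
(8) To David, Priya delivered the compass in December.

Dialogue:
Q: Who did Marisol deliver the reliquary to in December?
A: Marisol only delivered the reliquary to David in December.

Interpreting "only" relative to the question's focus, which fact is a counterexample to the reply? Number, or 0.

0

Answering "Who did ... to ...?" puts focus on the recipient — here, "David".
So "only" ranges over recipients; the rest (Marisol as agent and the reliquary as thing and in December as setting) is presupposed.
No listed fact shares that background with another recipient. Nothing contradicts the reply.
(Fact (3) would refute a reading with focus on the setting — but that is not what the question asks.)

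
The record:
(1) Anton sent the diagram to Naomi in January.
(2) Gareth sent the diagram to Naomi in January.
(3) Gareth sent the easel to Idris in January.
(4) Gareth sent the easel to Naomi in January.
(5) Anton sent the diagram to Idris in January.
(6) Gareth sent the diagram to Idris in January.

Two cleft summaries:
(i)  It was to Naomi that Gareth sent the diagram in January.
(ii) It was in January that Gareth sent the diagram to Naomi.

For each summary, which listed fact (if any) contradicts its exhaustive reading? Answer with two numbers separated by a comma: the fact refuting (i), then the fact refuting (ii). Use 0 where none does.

Summary (i) focuses "Naomi" (the recipient); background same agent, thing, setting (Gareth / the diagram / in January). Fact (6) matches that background with recipient = Idris — refutes (i).
Summary (ii) focuses "in January" (the setting); background same agent, thing, recipient (Gareth / the diagram / Naomi). No fact matches that background with a different setting, so 0.

6, 0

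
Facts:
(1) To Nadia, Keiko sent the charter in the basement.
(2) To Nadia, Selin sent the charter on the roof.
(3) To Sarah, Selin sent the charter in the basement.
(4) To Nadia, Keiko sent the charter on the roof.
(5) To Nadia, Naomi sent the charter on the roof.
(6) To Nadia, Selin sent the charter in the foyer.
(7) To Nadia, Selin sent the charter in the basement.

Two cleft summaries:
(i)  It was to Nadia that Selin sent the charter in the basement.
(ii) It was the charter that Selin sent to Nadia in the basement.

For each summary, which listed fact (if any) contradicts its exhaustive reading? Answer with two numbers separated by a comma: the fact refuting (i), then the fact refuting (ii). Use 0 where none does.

3, 0

Summary (i) focuses "Nadia" (the recipient); background same agent, thing, setting (Selin / the charter / in the basement). Fact (3) matches that background with recipient = Sarah — refutes (i).
Summary (ii) focuses "the charter" (the thing); background same agent, recipient, setting (Selin / Nadia / in the basement). No fact matches that background with a different thing, so 0.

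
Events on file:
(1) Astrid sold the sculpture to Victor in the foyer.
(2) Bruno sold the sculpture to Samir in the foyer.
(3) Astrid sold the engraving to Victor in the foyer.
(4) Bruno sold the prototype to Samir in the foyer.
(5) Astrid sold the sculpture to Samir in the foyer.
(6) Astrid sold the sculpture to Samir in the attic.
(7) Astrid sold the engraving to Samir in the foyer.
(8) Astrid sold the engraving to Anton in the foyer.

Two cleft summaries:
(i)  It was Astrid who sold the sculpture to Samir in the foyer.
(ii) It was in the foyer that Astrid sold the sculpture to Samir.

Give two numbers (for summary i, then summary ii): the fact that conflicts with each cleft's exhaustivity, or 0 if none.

2, 6

(i): focus "Astrid". Looking for the sculpture as thing and Samir as recipient and in the foyer as setting with some other agent — fact (2) has Bruno there. Refuted.
(ii): focus "in the foyer". Looking for Astrid as agent and the sculpture as thing and Samir as recipient with some other setting — fact (6) has in the attic there. Refuted.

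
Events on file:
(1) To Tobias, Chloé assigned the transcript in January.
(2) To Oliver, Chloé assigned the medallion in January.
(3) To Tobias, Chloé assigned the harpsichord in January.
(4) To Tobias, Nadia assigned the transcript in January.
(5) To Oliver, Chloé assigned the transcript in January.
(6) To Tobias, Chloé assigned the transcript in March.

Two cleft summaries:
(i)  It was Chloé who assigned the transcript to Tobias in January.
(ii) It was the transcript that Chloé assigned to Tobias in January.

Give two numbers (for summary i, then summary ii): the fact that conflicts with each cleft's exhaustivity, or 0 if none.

4, 3

(i): focus "Chloé". Looking for the transcript as thing and Tobias as recipient and in January as setting with some other agent — fact (4) has Nadia there. Refuted.
(ii): focus "the transcript". Looking for Chloé as agent and Tobias as recipient and in January as setting with some other thing — fact (3) has the harpsichord there. Refuted.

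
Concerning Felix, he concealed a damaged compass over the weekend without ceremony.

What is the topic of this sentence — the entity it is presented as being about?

Felix

The construction explicitly marks "Felix" as what the sentence is about — the topic.
The remainder of the clause is the comment (what is said about the topic).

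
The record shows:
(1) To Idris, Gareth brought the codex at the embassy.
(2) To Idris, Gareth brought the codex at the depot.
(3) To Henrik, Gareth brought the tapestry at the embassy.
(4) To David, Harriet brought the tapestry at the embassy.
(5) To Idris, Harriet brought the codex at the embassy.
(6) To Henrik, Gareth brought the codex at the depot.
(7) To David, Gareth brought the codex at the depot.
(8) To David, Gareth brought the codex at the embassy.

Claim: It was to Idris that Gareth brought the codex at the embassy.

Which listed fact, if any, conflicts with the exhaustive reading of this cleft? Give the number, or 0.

8

The cleft puts "Idris" in focus and presupposes the open proposition with Gareth as agent and the codex as thing and at the embassy as setting.
Exhaustivity: Idris is the only recipient satisfying that background.
Fact (8) shares the background but with recipient = David; exhaustivity is violated.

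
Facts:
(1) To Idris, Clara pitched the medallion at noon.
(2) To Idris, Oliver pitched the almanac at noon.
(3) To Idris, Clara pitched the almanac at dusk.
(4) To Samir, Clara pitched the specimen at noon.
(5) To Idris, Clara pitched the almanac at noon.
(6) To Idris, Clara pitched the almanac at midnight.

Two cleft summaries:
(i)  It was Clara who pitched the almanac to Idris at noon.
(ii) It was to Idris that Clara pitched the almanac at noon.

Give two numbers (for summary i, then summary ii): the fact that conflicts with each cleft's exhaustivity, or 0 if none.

2, 0

Summary (i) focuses "Clara" (the agent); background the almanac as thing and Idris as recipient and at noon as setting. Fact (2) matches that background with agent = Oliver — refutes (i).
Summary (ii) focuses "Idris" (the recipient); background Clara as agent and the almanac as thing and at noon as setting. No fact matches that background with a different recipient, so 0.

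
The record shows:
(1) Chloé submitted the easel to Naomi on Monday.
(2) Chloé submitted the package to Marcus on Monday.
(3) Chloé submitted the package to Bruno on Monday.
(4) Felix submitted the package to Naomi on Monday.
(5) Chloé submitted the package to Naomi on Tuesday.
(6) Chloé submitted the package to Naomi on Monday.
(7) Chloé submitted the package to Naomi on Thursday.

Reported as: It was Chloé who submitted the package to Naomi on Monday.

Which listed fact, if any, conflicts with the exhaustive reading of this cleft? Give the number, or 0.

4

The cleft puts "Chloé" in focus and presupposes the open proposition with thing = the package, recipient = Naomi, setting = on Monday.
The exhaustive reading says no other agent fits that background.
Fact (4) shares the background but with agent = Felix; exhaustivity is violated.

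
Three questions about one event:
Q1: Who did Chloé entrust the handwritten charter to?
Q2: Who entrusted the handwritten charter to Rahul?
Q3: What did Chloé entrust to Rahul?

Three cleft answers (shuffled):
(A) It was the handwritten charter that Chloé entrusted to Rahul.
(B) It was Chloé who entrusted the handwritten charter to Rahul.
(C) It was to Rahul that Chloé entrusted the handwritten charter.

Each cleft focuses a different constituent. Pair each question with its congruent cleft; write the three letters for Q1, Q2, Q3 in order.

CBA

Q1 asks about the recipient; cleft (C) focuses "to Rahul", which is the recipient — so Q1 → C.
Q2 asks about the subject (agent); cleft (B) focuses "Chloé", which is the subject (agent) — so Q2 → B.
Q3 asks about the direct object; cleft (A) focuses "the handwritten charter", which is the direct object — so Q3 → A.
Mapping: Q1→C, Q2→B, Q3→A.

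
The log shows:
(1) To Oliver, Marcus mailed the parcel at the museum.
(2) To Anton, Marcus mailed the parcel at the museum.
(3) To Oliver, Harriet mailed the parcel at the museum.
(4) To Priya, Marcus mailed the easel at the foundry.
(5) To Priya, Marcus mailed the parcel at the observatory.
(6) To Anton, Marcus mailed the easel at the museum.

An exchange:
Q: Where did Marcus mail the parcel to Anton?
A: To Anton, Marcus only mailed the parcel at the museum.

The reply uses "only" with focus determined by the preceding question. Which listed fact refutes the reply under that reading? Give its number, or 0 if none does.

0

Answering "Where did ...?" puts focus on the setting — here, "at the museum".
So "only" ranges over settings; the rest (agent = Marcus, thing = the parcel, recipient = Anton) is presupposed.
No listed fact shares that background with another setting. Nothing contradicts the reply.
(Fact (6) would refute a reading with focus on the thing — but that is not what the question asks.)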